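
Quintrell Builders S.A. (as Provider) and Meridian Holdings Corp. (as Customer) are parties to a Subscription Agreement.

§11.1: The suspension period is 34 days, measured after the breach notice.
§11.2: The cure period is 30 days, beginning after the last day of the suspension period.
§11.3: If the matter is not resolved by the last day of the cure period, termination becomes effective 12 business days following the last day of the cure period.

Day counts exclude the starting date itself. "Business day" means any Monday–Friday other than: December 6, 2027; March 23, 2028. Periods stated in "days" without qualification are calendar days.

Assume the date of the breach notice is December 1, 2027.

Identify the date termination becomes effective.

The last day of the suspension period: 34 calendar days after December 1, 2027 is January 4, 2028.
Adding 30 calendar days to January 4, 2028 gives February 3, 2028, which is the last day of the cure period.
The date termination becomes effective: 12 business days after Thursday, February 3, 2028, skipping weekends — Feb 4, Feb 7, Feb 8, Feb 9, …, Feb 17, Feb 18, Feb 21 — lands on Monday, February 21, 2028.

February 21, 2028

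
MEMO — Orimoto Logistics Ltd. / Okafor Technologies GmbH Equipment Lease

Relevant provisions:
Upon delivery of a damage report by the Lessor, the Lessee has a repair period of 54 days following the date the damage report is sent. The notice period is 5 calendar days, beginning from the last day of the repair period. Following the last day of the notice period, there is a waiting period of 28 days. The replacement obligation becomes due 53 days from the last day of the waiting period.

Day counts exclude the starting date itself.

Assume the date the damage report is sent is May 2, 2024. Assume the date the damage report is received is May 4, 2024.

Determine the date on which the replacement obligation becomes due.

September 19, 2024

The last day of the repair period: May 2, 2024 + 54 days = June 25, 2024.
Adding 5 calendar days to June 25, 2024 gives June 30, 2024, which is the last day of the notice period.
Adding 28 calendar days to June 30, 2024 gives July 28, 2024, which is the last day of the waiting period.
The date on which the replacement obligation becomes due: 53 calendar days after July 28, 2024 is September 19, 2024.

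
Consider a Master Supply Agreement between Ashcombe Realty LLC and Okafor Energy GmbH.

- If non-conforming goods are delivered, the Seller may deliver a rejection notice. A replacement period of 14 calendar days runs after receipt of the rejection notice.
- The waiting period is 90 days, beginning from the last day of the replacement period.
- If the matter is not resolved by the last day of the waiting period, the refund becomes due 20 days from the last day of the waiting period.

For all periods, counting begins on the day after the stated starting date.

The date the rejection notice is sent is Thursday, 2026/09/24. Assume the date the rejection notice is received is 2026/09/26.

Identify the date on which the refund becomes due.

The last day of the replacement period: 14 calendar days after 2026/09/26 is 2026/10/10.
The last day of the waiting period: 90 calendar days after 2026/10/10 is 2027/01/08.
The date on which the refund becomes due: 2027/01/08 + 20 days = 2027/01/28.

2027/01/28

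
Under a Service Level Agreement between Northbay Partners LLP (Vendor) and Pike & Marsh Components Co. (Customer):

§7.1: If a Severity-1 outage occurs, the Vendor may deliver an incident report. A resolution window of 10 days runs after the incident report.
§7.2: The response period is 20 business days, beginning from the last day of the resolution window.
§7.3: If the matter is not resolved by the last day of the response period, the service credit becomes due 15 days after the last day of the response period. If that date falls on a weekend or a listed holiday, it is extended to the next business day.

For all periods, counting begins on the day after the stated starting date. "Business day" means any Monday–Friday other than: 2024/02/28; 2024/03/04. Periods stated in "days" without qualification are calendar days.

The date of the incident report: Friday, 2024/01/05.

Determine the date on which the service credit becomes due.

2024/02/27

Adding 10 calendar days to 2024/01/05 gives 2024/01/15, which is the last day of the resolution window.
From Monday, 2024/01/15, 20 business days (Jan 16, Jan 17, Jan 18, Jan 19, …, Feb 8, Feb 9, Feb 12, skipping weekends) brings us to Monday, 2024/02/12, which is the last day of the response period.
Adding 15 calendar days to 2024/02/12 gives 2024/02/27, which is the date on which the service credit becomes due. 2024/02/27 is a Tuesday and is not a listed holiday, so no roll-forward applies.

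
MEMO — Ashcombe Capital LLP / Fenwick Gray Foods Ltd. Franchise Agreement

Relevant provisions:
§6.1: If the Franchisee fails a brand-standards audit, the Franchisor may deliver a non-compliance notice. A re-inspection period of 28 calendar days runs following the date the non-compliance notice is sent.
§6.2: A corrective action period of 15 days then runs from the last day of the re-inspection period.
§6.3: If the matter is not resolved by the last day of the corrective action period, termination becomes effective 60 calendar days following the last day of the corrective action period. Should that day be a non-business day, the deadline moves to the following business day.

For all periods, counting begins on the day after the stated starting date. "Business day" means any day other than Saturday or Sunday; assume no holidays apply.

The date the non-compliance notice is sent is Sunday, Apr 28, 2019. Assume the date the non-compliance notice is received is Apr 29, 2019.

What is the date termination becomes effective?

Adding 28 calendar days to Apr 28, 2019 gives May 26, 2019, which is the last day of the re-inspection period.
The last day of the corrective action period: May 26, 2019 + 15 days = Jun 10, 2019.
The date termination becomes effective: Jun 10, 2019 + 60 days = Aug 9, 2019. Aug 9, 2019 is a Friday, so no roll-forward applies.

Aug 9, 2019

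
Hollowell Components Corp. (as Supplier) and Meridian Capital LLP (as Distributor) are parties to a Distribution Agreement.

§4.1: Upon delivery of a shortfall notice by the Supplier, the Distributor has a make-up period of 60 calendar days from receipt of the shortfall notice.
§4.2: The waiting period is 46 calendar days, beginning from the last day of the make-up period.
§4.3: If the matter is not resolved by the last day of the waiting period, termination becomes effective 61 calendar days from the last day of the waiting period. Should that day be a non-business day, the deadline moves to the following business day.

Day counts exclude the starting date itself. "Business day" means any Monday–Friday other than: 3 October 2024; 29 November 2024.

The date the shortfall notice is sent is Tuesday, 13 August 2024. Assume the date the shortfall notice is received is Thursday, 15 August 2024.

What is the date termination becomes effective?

29 January 2025

The last day of the make-up period: 60 calendar days after 15 August 2024 is 14 October 2024.
The last day of the waiting period: 46 calendar days after 14 October 2024 is 29 November 2024.
The date termination becomes effective: 29 November 2024 + 61 days = 29 January 2025. 29 January 2025 is a Wednesday and is not a listed holiday, so no roll-forward applies.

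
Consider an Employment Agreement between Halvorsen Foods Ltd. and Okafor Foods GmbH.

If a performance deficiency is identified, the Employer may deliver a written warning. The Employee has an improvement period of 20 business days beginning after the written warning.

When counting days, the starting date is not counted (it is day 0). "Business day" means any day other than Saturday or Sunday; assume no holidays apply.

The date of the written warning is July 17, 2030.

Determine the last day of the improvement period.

August 14, 2030

The last day of the improvement period: counting 20 business days from Wednesday, July 17, 2030 (Jul 18, Jul 19, Jul 22, Jul 23, …, Aug 12, Aug 13, Aug 14, skipping weekends) reaches Wednesday, August 14, 2030.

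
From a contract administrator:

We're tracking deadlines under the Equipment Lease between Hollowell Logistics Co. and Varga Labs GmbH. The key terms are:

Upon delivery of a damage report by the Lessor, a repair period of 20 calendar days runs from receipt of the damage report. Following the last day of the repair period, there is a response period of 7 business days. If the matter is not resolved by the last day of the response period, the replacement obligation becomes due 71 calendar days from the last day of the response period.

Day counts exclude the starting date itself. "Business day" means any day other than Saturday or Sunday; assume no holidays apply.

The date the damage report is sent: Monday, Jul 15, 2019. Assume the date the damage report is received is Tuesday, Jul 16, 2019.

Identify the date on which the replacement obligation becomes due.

Oct 24, 2019

The last day of the repair period: Jul 16, 2019 + 20 days = Aug 5, 2019.
The last day of the response period: counting 7 business days from Monday, Aug 5, 2019 (Aug 6, Aug 7, Aug 8, Aug 9, Aug 12, Aug 13, Aug 14, skipping weekends) reaches Wednesday, Aug 14, 2019.
The date on which the replacement obligation becomes due: 71 calendar days after Aug 14, 2019 is Oct 24, 2019.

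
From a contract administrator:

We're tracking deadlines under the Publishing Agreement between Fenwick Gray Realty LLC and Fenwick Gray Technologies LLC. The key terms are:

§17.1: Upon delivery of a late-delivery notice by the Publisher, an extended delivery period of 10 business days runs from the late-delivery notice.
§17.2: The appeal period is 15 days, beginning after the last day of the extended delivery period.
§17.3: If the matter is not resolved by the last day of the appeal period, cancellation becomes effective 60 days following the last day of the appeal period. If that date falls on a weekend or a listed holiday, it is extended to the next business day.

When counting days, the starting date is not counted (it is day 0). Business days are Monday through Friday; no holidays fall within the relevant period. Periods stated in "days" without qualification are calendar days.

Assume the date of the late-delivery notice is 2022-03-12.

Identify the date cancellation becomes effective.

2022-06-08

From Saturday, 2022-03-12, 10 business days (Mar 14, Mar 15, Mar 16, Mar 17, Mar 18, Mar 21, Mar 22, Mar 23, Mar 24, Mar 25, skipping weekends) brings us to Friday, 2022-03-25, which is the last day of the extended delivery period.
The last day of the appeal period: 2022-03-25 + 15 days = 2022-04-09.
The date cancellation becomes effective: 60 calendar days after 2022-04-09 is 2022-06-08. 2022-06-08 is a Wednesday, so no roll-forward applies.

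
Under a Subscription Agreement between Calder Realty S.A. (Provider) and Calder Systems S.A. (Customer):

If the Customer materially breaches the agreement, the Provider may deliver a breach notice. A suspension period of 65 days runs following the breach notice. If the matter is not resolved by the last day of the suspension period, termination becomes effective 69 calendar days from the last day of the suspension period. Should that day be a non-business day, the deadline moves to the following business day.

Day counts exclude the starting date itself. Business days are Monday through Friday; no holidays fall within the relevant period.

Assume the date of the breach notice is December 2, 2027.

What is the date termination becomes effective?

Adding 65 calendar days to December 2, 2027 gives February 5, 2028, which is the last day of the suspension period.
The date termination becomes effective: February 5, 2028 + 69 days = April 14, 2028. April 14, 2028 is a Friday, so no roll-forward applies.

April 14, 2028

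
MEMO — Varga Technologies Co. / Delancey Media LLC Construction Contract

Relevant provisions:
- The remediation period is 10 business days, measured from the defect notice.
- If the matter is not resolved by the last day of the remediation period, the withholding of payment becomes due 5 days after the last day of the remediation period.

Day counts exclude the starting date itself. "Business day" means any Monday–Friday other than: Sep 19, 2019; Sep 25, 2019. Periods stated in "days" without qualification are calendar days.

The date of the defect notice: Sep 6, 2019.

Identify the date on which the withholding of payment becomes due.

From Friday, Sep 6, 2019, 10 business days (Sep 9, Sep 10, Sep 11, Sep 12, Sep 13, Sep 16, Sep 17, Sep 18, Sep 20, Sep 23, skipping weekends and the listed holiday on Sep 19) brings us to Monday, Sep 23, 2019, which is the last day of the remediation period.
The date on which the withholding of payment becomes due: Sep 23, 2019 + 5 days = Sep 28, 2019.

Sep 28, 2019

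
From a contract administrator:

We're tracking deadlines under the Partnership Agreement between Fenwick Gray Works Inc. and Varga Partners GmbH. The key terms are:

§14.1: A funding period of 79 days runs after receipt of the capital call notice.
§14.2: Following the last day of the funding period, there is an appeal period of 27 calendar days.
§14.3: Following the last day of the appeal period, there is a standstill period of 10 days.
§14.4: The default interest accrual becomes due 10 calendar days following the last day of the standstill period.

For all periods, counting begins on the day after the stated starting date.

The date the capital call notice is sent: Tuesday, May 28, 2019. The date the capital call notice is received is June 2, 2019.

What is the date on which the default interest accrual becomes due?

October 6, 2019

Adding 79 calendar days to June 2, 2019 gives August 20, 2019, which is the last day of the funding period.
The last day of the appeal period: August 20, 2019 + 27 days = September 16, 2019.
Adding 10 calendar days to September 16, 2019 gives September 26, 2019, which is the last day of the standstill period.
Adding 10 calendar days to September 26, 2019 gives October 6, 2019, which is the date on which the default interest accrual becomes due.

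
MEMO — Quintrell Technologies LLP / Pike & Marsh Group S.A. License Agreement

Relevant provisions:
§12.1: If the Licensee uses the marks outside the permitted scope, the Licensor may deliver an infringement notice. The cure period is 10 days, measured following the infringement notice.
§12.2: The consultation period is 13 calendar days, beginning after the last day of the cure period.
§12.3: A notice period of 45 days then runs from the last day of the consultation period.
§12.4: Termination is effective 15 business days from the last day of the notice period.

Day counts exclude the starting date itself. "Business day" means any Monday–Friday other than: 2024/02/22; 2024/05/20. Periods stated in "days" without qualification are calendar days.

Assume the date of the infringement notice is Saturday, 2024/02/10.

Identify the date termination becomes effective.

Adding 10 calendar days to 2024/02/10 gives 2024/02/20, which is the last day of the cure period.
The last day of the consultation period: 13 calendar days after 2024/02/20 is 2024/03/04.
Adding 45 calendar days to 2024/03/04 gives 2024/04/18, which is the last day of the notice period.
From Thursday, 2024/04/18, 15 business days (Apr 19, Apr 22, Apr 23, Apr 24, …, May 7, May 8, May 9, skipping weekends) brings us to Thursday, 2024/05/09, which is the date termination becomes effective.

2024/05/09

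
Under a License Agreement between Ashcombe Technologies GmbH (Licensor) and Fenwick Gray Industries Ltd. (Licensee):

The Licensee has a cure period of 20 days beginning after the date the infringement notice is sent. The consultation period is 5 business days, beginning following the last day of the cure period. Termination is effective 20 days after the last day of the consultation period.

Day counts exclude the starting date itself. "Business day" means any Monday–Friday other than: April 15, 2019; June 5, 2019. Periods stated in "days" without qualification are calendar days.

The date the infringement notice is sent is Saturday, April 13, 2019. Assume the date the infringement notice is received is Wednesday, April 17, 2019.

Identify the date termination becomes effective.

The last day of the cure period: April 13, 2019 + 20 days = May 3, 2019.
From Friday, May 3, 2019, 5 business days (May 6, May 7, May 8, May 9, May 10, skipping weekends) brings us to Friday, May 10, 2019, which is the last day of the consultation period.
Adding 20 calendar days to May 10, 2019 gives May 30, 2019, which is the date termination becomes effective.

May 30, 2019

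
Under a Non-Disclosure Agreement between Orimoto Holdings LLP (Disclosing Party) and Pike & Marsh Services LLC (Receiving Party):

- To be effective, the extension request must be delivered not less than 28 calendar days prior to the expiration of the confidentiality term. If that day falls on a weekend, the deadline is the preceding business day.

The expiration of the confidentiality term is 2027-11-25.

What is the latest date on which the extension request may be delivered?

2027-10-28

2027-11-25 minus 28 days is 2027-10-28. That is a Thursday, so no adjustment is needed.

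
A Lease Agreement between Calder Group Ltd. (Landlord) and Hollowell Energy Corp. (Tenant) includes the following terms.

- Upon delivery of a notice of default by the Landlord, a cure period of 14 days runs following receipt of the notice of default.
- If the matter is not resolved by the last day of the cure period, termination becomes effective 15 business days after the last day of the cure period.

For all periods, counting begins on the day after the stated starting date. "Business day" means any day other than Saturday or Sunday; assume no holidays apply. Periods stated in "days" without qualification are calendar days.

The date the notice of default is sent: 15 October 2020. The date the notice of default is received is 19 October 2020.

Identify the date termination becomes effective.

The last day of the cure period: 19 October 2020 + 14 days = 2 November 2020.
The date termination becomes effective: 15 business days after Monday, 2 November 2020, skipping weekends — Nov 3, Nov 4, Nov 5, Nov 6, …, Nov 19, Nov 20, Nov 23 — lands on Monday, 23 November 2020.

23 November 2020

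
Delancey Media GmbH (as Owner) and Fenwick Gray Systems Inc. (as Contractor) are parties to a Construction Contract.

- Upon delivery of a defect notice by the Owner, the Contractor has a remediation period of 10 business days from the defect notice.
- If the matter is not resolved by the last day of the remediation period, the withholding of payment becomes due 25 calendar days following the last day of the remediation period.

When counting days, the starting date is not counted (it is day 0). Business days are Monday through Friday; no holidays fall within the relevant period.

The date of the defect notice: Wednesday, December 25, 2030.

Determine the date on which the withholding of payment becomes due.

From Wednesday, December 25, 2030, 10 business days (Dec 26, Dec 27, Dec 30, Dec 31, Jan 1, Jan 2, Jan 3, Jan 6, Jan 7, Jan 8, skipping weekends) brings us to Wednesday, January 8, 2031, which is the last day of the remediation period.
Adding 25 calendar days to January 8, 2031 gives February 2, 2031, which is the date on which the withholding of payment becomes due.

February 2, 2031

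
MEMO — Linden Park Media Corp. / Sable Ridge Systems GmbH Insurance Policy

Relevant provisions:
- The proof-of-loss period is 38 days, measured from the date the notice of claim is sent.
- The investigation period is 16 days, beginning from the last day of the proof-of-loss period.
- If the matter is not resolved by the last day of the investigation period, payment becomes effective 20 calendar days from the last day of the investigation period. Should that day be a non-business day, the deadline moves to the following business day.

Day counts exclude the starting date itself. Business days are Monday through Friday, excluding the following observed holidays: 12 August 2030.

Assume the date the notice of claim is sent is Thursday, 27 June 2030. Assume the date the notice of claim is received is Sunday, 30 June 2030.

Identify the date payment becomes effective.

9 September 2030

The last day of the proof-of-loss period: 27 June 2030 + 38 days = 4 August 2030.
The last day of the investigation period: 4 August 2030 + 16 days = 20 August 2030.
The date payment becomes effective: 20 August 2030 + 20 days = 9 September 2030. 9 September 2030 is a Monday and is not a listed holiday, so no roll-forward applies.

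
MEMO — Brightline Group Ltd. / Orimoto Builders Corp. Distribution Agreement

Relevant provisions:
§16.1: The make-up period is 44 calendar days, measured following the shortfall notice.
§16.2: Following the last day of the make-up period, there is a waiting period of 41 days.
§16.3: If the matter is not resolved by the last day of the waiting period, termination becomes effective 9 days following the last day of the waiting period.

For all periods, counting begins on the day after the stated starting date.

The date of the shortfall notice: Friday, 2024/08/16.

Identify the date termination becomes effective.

2024/11/18

Adding 44 calendar days to 2024/08/16 gives 2024/09/29, which is the last day of the make-up period.
The last day of the waiting period: 41 calendar days after 2024/09/29 is 2024/11/09.
Adding 9 calendar days to 2024/11/09 gives 2024/11/18, which is the date termination becomes effective.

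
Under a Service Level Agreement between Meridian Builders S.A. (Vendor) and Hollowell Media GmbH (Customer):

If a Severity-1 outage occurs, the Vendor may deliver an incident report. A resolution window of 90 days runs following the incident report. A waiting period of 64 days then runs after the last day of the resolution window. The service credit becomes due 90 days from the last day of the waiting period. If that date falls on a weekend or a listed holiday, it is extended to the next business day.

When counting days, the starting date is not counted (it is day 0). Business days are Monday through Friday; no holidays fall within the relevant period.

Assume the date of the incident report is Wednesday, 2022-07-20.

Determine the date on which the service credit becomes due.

Adding 90 calendar days to 2022-07-20 gives 2022-10-18, which is the last day of the resolution window.
Adding 64 calendar days to 2022-10-18 gives 2022-12-21, which is the last day of the waiting period.
Adding 90 calendar days to 2022-12-21 gives 2023-03-21, which is the date on which the service credit becomes due. 2023-03-21 is a Tuesday, so no roll-forward applies.

2023-03-21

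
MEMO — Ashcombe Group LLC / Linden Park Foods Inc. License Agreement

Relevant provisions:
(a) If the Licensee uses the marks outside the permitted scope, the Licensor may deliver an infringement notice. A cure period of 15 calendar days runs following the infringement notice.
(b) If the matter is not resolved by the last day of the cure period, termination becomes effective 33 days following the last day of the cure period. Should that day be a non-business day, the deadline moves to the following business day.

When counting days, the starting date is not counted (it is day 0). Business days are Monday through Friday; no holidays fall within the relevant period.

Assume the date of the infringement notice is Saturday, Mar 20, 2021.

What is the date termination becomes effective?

The last day of the cure period: Mar 20, 2021 + 15 days = Apr 4, 2021.
The date termination becomes effective: 33 calendar days after Apr 4, 2021 is May 7, 2021. May 7, 2021 is a Friday, so no roll-forward applies.

May 7, 2021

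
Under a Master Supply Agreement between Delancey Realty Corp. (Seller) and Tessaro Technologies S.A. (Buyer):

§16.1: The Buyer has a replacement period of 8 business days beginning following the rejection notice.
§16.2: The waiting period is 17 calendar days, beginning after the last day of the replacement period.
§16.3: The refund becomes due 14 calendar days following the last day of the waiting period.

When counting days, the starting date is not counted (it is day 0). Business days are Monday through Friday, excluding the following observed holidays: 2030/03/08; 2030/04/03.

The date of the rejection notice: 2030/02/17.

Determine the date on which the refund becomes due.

2030/03/30

The last day of the replacement period: counting 8 business days from Sunday, 2030/02/17 (Feb 18, Feb 19, Feb 20, Feb 21, Feb 22, Feb 25, Feb 26, Feb 27, skipping weekends) reaches Wednesday, 2030/02/27.
The last day of the waiting period: 17 calendar days after 2030/02/27 is 2030/03/16.
Adding 14 calendar days to 2030/03/16 gives 2030/03/30, which is the date on which the refund becomes due.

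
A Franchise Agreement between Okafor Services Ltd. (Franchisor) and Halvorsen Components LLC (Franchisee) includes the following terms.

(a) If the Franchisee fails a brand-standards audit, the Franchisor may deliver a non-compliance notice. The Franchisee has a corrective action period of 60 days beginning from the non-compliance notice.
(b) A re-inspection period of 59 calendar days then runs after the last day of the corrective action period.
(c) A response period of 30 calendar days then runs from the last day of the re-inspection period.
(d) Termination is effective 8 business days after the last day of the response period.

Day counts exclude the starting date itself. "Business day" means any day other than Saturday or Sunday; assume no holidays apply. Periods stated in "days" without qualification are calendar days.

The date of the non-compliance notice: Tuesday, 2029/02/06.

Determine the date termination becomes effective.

Adding 60 calendar days to 2029/02/06 gives 2029/04/07, which is the last day of the corrective action period.
The last day of the re-inspection period: 59 calendar days after 2029/04/07 is 2029/06/05.
The last day of the response period: 2029/06/05 + 30 days = 2029/07/05.
From Thursday, 2029/07/05, 8 business days (Jul 6, Jul 9, Jul 10, Jul 11, Jul 12, Jul 13, Jul 16, Jul 17, skipping weekends) brings us to Tuesday, 2029/07/17, which is the date termination becomes effective.

2029/07/17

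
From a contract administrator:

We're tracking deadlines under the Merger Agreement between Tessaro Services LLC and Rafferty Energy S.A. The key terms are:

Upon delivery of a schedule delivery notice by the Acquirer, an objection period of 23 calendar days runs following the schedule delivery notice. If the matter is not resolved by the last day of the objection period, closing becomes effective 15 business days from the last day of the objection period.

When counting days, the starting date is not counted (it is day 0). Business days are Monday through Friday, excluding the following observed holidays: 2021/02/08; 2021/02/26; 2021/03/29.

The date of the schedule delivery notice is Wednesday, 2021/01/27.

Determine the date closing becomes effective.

2021/03/15

The last day of the objection period: 23 calendar days after 2021/01/27 is 2021/02/19.
From Friday, 2021/02/19, 15 business days (Feb 22, Feb 23, Feb 24, Feb 25, …, Mar 11, Mar 12, Mar 15, skipping weekends and the listed holiday on Feb 26) brings us to Monday, 2021/03/15, which is the date closing becomes effective.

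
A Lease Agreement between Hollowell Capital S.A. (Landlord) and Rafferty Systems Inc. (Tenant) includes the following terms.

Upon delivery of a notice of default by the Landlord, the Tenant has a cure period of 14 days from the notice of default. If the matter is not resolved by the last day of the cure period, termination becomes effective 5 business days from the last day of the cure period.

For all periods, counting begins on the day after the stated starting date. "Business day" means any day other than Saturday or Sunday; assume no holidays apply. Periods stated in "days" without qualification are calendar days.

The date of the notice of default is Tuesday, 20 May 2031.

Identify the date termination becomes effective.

Adding 14 calendar days to 20 May 2031 gives 3 June 2031, which is the last day of the cure period.
The date termination becomes effective: 5 business days after Tuesday, 3 June 2031, skipping weekends — Jun 4, Jun 5, Jun 6, Jun 9, Jun 10 — lands on Tuesday, 10 June 2031.

10 June 2031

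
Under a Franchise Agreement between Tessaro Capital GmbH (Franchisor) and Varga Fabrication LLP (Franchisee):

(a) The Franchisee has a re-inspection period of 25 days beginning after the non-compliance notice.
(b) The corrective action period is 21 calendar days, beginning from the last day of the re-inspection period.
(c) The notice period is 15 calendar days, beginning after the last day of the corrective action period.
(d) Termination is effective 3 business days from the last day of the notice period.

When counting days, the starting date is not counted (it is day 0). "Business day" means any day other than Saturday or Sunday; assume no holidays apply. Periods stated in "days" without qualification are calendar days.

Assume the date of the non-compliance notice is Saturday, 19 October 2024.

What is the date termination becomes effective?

Adding 25 calendar days to 19 October 2024 gives 13 November 2024, which is the last day of the re-inspection period.
The last day of the corrective action period: 21 calendar days after 13 November 2024 is 4 December 2024.
The last day of the notice period: 4 December 2024 + 15 days = 19 December 2024.
The date termination becomes effective: counting 3 business days from Thursday, 19 December 2024 (Dec 20, Dec 23, Dec 24, skipping weekends) reaches Tuesday, 24 December 2024.

24 December 2024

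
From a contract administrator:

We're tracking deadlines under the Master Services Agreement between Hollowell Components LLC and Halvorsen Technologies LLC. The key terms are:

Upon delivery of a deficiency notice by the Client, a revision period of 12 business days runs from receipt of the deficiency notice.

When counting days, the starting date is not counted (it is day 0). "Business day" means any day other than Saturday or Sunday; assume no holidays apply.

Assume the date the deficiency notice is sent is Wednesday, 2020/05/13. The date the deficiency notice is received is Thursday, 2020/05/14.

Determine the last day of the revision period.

From Thursday, 2020/05/14, 12 business days (May 15, May 18, May 19, May 20, …, May 28, May 29, Jun 1, skipping weekends) brings us to Monday, 2020/06/01, which is the last day of the revision period.

2020/06/01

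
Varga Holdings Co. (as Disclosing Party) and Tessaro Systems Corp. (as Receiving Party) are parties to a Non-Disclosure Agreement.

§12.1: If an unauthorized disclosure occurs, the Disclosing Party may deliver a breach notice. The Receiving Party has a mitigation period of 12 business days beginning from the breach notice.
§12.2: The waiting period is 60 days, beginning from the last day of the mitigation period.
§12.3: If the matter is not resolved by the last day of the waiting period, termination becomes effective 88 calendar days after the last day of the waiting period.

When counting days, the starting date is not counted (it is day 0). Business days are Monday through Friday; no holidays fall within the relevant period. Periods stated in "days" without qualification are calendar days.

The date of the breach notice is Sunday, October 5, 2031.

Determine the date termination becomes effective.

From Sunday, October 5, 2031, 12 business days (Oct 6, Oct 7, Oct 8, Oct 9, …, Oct 17, Oct 20, Oct 21, skipping weekends) brings us to Tuesday, October 21, 2031, which is the last day of the mitigation period.
Adding 60 calendar days to October 21, 2031 gives December 20, 2031, which is the last day of the waiting period.
The date termination becomes effective: December 20, 2031 + 88 days = March 17, 2032.

March 17, 2032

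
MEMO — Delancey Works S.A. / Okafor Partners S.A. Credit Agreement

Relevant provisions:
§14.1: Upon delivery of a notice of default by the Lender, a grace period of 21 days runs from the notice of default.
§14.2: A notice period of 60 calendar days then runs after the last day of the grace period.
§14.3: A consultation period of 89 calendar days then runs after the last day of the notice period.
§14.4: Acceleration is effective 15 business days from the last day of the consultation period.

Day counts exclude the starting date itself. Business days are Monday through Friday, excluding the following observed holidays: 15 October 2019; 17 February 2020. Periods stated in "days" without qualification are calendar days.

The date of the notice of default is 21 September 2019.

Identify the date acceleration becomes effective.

Adding 21 calendar days to 21 September 2019 gives 12 October 2019, which is the last day of the grace period.
The last day of the notice period: 60 calendar days after 12 October 2019 is 11 December 2019.
The last day of the consultation period: 11 December 2019 + 89 days = 9 March 2020.
The date acceleration becomes effective: counting 15 business days from Monday, 9 March 2020 (Mar 10, Mar 11, Mar 12, Mar 13, …, Mar 26, Mar 27, Mar 30, skipping weekends) reaches Monday, 30 March 2020.

30 March 2020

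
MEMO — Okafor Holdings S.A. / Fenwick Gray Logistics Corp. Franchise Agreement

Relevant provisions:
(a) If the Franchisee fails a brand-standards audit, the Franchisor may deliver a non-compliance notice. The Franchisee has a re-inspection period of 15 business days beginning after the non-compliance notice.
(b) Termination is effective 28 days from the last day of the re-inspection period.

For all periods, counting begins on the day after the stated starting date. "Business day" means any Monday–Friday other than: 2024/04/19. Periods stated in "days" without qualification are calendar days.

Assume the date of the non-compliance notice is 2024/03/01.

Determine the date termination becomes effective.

2024/04/19

The last day of the re-inspection period: counting 15 business days from Friday, 2024/03/01 (Mar 4, Mar 5, Mar 6, Mar 7, …, Mar 20, Mar 21, Mar 22, skipping weekends) reaches Friday, 2024/03/22.
The date termination becomes effective: 28 calendar days after 2024/03/22 is 2024/04/19.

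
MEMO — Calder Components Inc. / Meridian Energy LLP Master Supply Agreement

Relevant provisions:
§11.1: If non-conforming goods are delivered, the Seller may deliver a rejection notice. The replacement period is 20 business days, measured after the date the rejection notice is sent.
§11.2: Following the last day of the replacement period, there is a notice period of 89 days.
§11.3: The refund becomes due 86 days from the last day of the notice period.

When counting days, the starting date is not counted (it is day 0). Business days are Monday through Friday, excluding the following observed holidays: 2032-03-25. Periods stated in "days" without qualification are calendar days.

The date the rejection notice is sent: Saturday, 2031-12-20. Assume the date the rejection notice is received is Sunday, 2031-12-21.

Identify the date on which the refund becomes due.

2032-07-09

From Saturday, 2031-12-20, 20 business days (Dec 22, Dec 23, Dec 24, Dec 25, …, Jan 14, Jan 15, Jan 16, skipping weekends) brings us to Friday, 2032-01-16, which is the last day of the replacement period.
The last day of the notice period: 89 calendar days after 2032-01-16 is 2032-04-14.
The date on which the refund becomes due: 86 calendar days after 2032-04-14 is 2032-07-09.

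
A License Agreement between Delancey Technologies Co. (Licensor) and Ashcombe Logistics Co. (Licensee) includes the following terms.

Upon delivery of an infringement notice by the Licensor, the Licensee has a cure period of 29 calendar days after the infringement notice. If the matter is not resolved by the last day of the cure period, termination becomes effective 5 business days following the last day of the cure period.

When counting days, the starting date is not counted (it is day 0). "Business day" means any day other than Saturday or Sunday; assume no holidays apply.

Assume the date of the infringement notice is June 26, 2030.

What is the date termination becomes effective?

August 1, 2030

Adding 29 calendar days to June 26, 2030 gives July 25, 2030, which is the last day of the cure period.
The date termination becomes effective: 5 business days after Thursday, July 25, 2030, skipping weekends — Jul 26, Jul 29, Jul 30, Jul 31, Aug 1 — lands on Thursday, August 1, 2030.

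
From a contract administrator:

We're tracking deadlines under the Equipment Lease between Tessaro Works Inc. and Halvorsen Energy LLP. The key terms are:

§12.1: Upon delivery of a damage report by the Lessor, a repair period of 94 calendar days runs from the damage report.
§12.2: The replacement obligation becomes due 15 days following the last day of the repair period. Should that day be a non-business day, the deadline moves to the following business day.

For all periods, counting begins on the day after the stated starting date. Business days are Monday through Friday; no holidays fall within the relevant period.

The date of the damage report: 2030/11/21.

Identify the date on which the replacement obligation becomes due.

The last day of the repair period: 2030/11/21 + 94 days = 2031/02/23.
The date on which the replacement obligation becomes due: 15 calendar days after 2031/02/23 is 2031/03/10. 2031/03/10 is a Monday, so no roll-forward applies.

2031/03/10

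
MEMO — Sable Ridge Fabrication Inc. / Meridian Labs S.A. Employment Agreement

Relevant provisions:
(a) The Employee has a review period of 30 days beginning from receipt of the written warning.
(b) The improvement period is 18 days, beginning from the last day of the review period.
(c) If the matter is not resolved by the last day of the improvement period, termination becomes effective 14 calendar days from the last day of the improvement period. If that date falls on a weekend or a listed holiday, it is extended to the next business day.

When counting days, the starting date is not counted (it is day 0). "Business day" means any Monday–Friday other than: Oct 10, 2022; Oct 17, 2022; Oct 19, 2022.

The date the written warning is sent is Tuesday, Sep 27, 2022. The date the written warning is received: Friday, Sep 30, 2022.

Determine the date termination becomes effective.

Dec 1, 2022

Adding 30 calendar days to Sep 30, 2022 gives Oct 30, 2022, which is the last day of the review period.
The last day of the improvement period: Oct 30, 2022 + 18 days = Nov 17, 2022.
The date termination becomes effective: 14 calendar days after Nov 17, 2022 is Dec 1, 2022. Dec 1, 2022 is a Thursday and is not a listed holiday, so no roll-forward applies.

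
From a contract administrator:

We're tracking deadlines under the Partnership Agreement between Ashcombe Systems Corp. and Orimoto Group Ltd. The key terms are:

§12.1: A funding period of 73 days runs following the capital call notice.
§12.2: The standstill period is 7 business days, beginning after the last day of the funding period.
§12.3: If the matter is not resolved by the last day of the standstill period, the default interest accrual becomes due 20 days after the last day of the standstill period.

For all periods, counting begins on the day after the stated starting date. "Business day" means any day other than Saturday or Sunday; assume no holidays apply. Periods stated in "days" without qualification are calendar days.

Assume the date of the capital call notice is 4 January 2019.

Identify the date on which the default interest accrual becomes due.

Adding 73 calendar days to 4 January 2019 gives 18 March 2019, which is the last day of the funding period.
The last day of the standstill period: counting 7 business days from Monday, 18 March 2019 (Mar 19, Mar 20, Mar 21, Mar 22, Mar 25, Mar 26, Mar 27, skipping weekends) reaches Wednesday, 27 March 2019.
The date on which the default interest accrual becomes due: 27 March 2019 + 20 days = 16 April 2019.

16 April 2019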